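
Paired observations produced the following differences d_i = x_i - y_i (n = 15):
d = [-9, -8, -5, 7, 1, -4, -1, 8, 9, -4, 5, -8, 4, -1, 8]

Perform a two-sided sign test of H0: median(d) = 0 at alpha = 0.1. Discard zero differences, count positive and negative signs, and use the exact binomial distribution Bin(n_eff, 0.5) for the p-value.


Step 1: Discard zero differences. Original n = 15; n_eff = number of nonzero differences = 15.
Nonzero differences (with sign): -9, -8, -5, +7, +1, -4, -1, +8, +9, -4, +5, -8, +4, -1, +8
Step 2: Count signs: positive = 7, negative = 8.
Step 3: Under H0: P(positive) = 0.5, so the number of positives S ~ Bin(15, 0.5).
Step 4: Two-sided exact p-value = sum of Bin(15,0.5) probabilities at or below the observed probability = 1.000000.
Step 5: alpha = 0.1. fail to reject H0.

n_eff = 15, pos = 7, neg = 8, p = 1.000000, fail to reject H0.


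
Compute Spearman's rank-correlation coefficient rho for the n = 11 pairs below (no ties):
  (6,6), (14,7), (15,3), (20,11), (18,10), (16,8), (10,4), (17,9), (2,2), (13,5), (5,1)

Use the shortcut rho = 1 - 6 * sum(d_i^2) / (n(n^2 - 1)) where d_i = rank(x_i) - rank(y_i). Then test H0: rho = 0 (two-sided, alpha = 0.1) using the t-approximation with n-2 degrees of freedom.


Step 1: Rank x and y separately (midranks; no ties here).
rank(x): 6->3, 14->6, 15->7, 20->11, 18->10, 16->8, 10->4, 17->9, 2->1, 13->5, 5->2
rank(y): 6->6, 7->7, 3->3, 11->11, 10->10, 8->8, 4->4, 9->9, 2->2, 5->5, 1->1
Step 2: d_i = R_x(i) - R_y(i); compute d_i^2.
  (3-6)^2=9, (6-7)^2=1, (7-3)^2=16, (11-11)^2=0, (10-10)^2=0, (8-8)^2=0, (4-4)^2=0, (9-9)^2=0, (1-2)^2=1, (5-5)^2=0, (2-1)^2=1
sum(d^2) = 28.
Step 3: rho = 1 - 6*28 / (11*(11^2 - 1)) = 1 - 168/1320 = 0.872727.
Step 4: Under H0, t = rho * sqrt((n-2)/(1-rho^2)) = 5.3628 ~ t(9).
Step 5: Two-sided p-value from the t-distribution with 9 df = 0.000455.
Step 6: alpha = 0.1. reject H0.

rho = 0.8727, p = 0.000455, reject H0 at alpha = 0.1.


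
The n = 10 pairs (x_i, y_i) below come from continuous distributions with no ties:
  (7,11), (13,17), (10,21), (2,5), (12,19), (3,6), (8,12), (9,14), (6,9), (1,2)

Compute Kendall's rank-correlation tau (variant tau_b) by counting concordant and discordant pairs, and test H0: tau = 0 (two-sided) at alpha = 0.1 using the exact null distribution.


Step 1: Enumerate the 45 unordered pairs (i,j) with i<j and classify each by sign(x_j-x_i) * sign(y_j-y_i).
  (1,2):dx=+6,dy=+6->C; (1,3):dx=+3,dy=+10->C; (1,4):dx=-5,dy=-6->C; (1,5):dx=+5,dy=+8->C
  (1,6):dx=-4,dy=-5->C; (1,7):dx=+1,dy=+1->C; (1,8):dx=+2,dy=+3->C; (1,9):dx=-1,dy=-2->C
  (1,10):dx=-6,dy=-9->C; (2,3):dx=-3,dy=+4->D; (2,4):dx=-11,dy=-12->C; (2,5):dx=-1,dy=+2->D
  (2,6):dx=-10,dy=-11->C; (2,7):dx=-5,dy=-5->C; (2,8):dx=-4,dy=-3->C; (2,9):dx=-7,dy=-8->C
  (2,10):dx=-12,dy=-15->C; (3,4):dx=-8,dy=-16->C; (3,5):dx=+2,dy=-2->D; (3,6):dx=-7,dy=-15->C
  (3,7):dx=-2,dy=-9->C; (3,8):dx=-1,dy=-7->C; (3,9):dx=-4,dy=-12->C; (3,10):dx=-9,dy=-19->C
  (4,5):dx=+10,dy=+14->C; (4,6):dx=+1,dy=+1->C; (4,7):dx=+6,dy=+7->C; (4,8):dx=+7,dy=+9->C
  (4,9):dx=+4,dy=+4->C; (4,10):dx=-1,dy=-3->C; (5,6):dx=-9,dy=-13->C; (5,7):dx=-4,dy=-7->C
  (5,8):dx=-3,dy=-5->C; (5,9):dx=-6,dy=-10->C; (5,10):dx=-11,dy=-17->C; (6,7):dx=+5,dy=+6->C
  (6,8):dx=+6,dy=+8->C; (6,9):dx=+3,dy=+3->C; (6,10):dx=-2,dy=-4->C; (7,8):dx=+1,dy=+2->C
  (7,9):dx=-2,dy=-3->C; (7,10):dx=-7,dy=-10->C; (8,9):dx=-3,dy=-5->C; (8,10):dx=-8,dy=-12->C
  (9,10):dx=-5,dy=-7->C
Step 2: C = 42, D = 3, total pairs = 45.
Step 3: tau = (C - D)/(n(n-1)/2) = (42 - 3)/45 = 0.866667.
Step 4: Exact two-sided p-value (enumerate n! = 3628800 permutations of y under H0): p = 0.000115.
Step 5: alpha = 0.1. reject H0.

tau_b = 0.8667 (C=42, D=3), p = 0.000115, reject H0.


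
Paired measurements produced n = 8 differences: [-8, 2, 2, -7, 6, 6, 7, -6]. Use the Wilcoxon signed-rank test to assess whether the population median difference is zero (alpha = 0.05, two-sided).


Step 1: Drop any zero differences (none here) and take |d_i|.
|d| = [8, 2, 2, 7, 6, 6, 7, 6]
Step 2: Midrank |d_i| (ties get averaged ranks).
ranks: |8|->8, |2|->1.5, |2|->1.5, |7|->6.5, |6|->4, |6|->4, |7|->6.5, |6|->4
Step 3: Attach original signs; sum ranks with positive sign and with negative sign.
W+ = 1.5 + 1.5 + 4 + 4 + 6.5 = 17.5
W- = 8 + 6.5 + 4 = 18.5
(Check: W+ + W- = 36 should equal n(n+1)/2 = 36.)
Step 4: Test statistic W = min(W+, W-) = 17.5.
Step 5: Ties in |d|, so use the tie-corrected normal approximation.
        E[W] = n(n+1)/4 = 8*9/4 = 18.
        Tie groups: |d|=2 (t=2), |d|=6 (t=3), |d|=7 (t=2); sum(t^3 - t) = 36.
        Var[W] = n(n+1)(2n+1)/24 - sum(t^3-t)/48 = 1224/24 - 36/48 = 50.25.
        z = (W - E[W]) / sqrt(Var[W]) = (17.5 - 18) / 7.0887 = -0.0705.
        Two-sided p = 2*Phi(z) = 0.943768.
Step 6: alpha = 0.05. fail to reject H0.

W+ = 17.5, W- = 18.5, W = min = 17.5, p = 0.943768, fail to reject H0.


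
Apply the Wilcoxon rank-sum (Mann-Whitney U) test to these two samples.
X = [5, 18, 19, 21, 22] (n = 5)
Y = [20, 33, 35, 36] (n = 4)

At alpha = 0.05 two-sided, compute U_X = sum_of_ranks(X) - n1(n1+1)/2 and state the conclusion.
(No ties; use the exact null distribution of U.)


Step 1: Combine and sort all 9 observations; assign midranks.
sorted (value, group): (5,X), (18,X), (19,X), (20,Y), (21,X), (22,X), (33,Y), (35,Y), (36,Y)
ranks: 5->1, 18->2, 19->3, 20->4, 21->5, 22->6, 33->7, 35->8, 36->9
Step 2: Rank sum for X: R1 = 1 + 2 + 3 + 5 + 6 = 17.
Step 3: U_X = R1 - n1(n1+1)/2 = 17 - 5*6/2 = 17 - 15 = 2.
       U_Y = n1*n2 - U_X = 20 - 2 = 18.
Step 4: No ties, so the exact null distribution of U (based on enumerating the C(9,5) = 126 equally likely rank assignments) gives the two-sided p-value.
Step 5: p-value = 0.063492; compare to alpha = 0.05. fail to reject H0.

U_X = 2, p = 0.063492, fail to reject H0 at alpha = 0.05.


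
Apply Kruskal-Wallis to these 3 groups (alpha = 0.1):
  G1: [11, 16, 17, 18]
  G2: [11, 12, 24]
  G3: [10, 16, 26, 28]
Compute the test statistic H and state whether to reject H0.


Step 1: Combine all N = 11 observations and assign midranks.
sorted (value, group, rank): (10,G3,1), (11,G1,2.5), (11,G2,2.5), (12,G2,4), (16,G1,5.5), (16,G3,5.5), (17,G1,7), (18,G1,8), (24,G2,9), (26,G3,10), (28,G3,11)
Step 2: Sum ranks within each group.
R_1 = 23 (n_1 = 4)
R_2 = 15.5 (n_2 = 3)
R_3 = 27.5 (n_3 = 4)
Step 3: H = 12/(N(N+1)) * sum(R_i^2/n_i) - 3(N+1)
     = 12/(11*12) * (23^2/4 + 15.5^2/3 + 27.5^2/4) - 3*12
     = 0.090909 * 401.396 - 36
     = 0.490530.
Step 4: Ties present; correction factor C = 1 - 12/(11^3 - 11) = 0.990909. Corrected H = 0.490530 / 0.990909 = 0.495031.
Step 5: Under H0, H ~ chi^2(2); p-value = 0.780738.
Step 6: alpha = 0.1. fail to reject H0.

H = 0.4950, df = 2, p = 0.780738, fail to reject H0.


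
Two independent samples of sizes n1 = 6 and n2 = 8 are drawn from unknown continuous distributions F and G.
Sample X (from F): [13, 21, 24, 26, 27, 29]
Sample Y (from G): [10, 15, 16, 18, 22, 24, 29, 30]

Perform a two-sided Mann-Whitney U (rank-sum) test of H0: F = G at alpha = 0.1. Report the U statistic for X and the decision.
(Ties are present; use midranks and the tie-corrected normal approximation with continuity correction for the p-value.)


Step 1: Combine and sort all 14 observations; assign midranks.
sorted (value, group): (10,Y), (13,X), (15,Y), (16,Y), (18,Y), (21,X), (22,Y), (24,X), (24,Y), (26,X), (27,X), (29,X), (29,Y), (30,Y)
ranks: 10->1, 13->2, 15->3, 16->4, 18->5, 21->6, 22->7, 24->8.5, 24->8.5, 26->10, 27->11, 29->12.5, 29->12.5, 30->14
Step 2: Rank sum for X: R1 = 2 + 6 + 8.5 + 10 + 11 + 12.5 = 50.
Step 3: U_X = R1 - n1(n1+1)/2 = 50 - 6*7/2 = 50 - 21 = 29.
       U_Y = n1*n2 - U_X = 48 - 29 = 19.
Step 4: Ties are present, so use the tie-corrected normal approximation (with continuity correction) for the p-value.
Step 5: p-value = 0.560413; compare to alpha = 0.1. fail to reject H0.

U_X = 29, p = 0.560413, fail to reject H0 at alpha = 0.1.


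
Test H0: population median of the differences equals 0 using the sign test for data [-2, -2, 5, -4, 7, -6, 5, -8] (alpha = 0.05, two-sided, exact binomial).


Step 1: Discard zero differences. Original n = 8; n_eff = number of nonzero differences = 8.
Nonzero differences (with sign): -2, -2, +5, -4, +7, -6, +5, -8
Step 2: Count signs: positive = 3, negative = 5.
Step 3: Under H0: P(positive) = 0.5, so the number of positives S ~ Bin(8, 0.5).
Step 4: Two-sided exact p-value = sum of Bin(8,0.5) probabilities at or below the observed probability = 0.726562.
Step 5: alpha = 0.05. fail to reject H0.

n_eff = 8, pos = 3, neg = 5, p = 0.726562, fail to reject H0.


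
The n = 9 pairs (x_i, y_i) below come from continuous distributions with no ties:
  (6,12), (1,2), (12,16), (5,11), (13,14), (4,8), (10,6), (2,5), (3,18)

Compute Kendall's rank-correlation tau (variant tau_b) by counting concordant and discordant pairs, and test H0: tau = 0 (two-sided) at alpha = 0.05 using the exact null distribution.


Step 1: Enumerate the 36 unordered pairs (i,j) with i<j and classify each by sign(x_j-x_i) * sign(y_j-y_i).
  (1,2):dx=-5,dy=-10->C; (1,3):dx=+6,dy=+4->C; (1,4):dx=-1,dy=-1->C; (1,5):dx=+7,dy=+2->C
  (1,6):dx=-2,dy=-4->C; (1,7):dx=+4,dy=-6->D; (1,8):dx=-4,dy=-7->C; (1,9):dx=-3,dy=+6->D
  (2,3):dx=+11,dy=+14->C; (2,4):dx=+4,dy=+9->C; (2,5):dx=+12,dy=+12->C; (2,6):dx=+3,dy=+6->C
  (2,7):dx=+9,dy=+4->C; (2,8):dx=+1,dy=+3->C; (2,9):dx=+2,dy=+16->C; (3,4):dx=-7,dy=-5->C
  (3,5):dx=+1,dy=-2->D; (3,6):dx=-8,dy=-8->C; (3,7):dx=-2,dy=-10->C; (3,8):dx=-10,dy=-11->C
  (3,9):dx=-9,dy=+2->D; (4,5):dx=+8,dy=+3->C; (4,6):dx=-1,dy=-3->C; (4,7):dx=+5,dy=-5->D
  (4,8):dx=-3,dy=-6->C; (4,9):dx=-2,dy=+7->D; (5,6):dx=-9,dy=-6->C; (5,7):dx=-3,dy=-8->C
  (5,8):dx=-11,dy=-9->C; (5,9):dx=-10,dy=+4->D; (6,7):dx=+6,dy=-2->D; (6,8):dx=-2,dy=-3->C
  (6,9):dx=-1,dy=+10->D; (7,8):dx=-8,dy=-1->C; (7,9):dx=-7,dy=+12->D; (8,9):dx=+1,dy=+13->C
Step 2: C = 26, D = 10, total pairs = 36.
Step 3: tau = (C - D)/(n(n-1)/2) = (26 - 10)/36 = 0.444444.
Step 4: Exact two-sided p-value (enumerate n! = 362880 permutations of y under H0): p = 0.119439.
Step 5: alpha = 0.05. fail to reject H0.

tau_b = 0.4444 (C=26, D=10), p = 0.119439, fail to reject H0.


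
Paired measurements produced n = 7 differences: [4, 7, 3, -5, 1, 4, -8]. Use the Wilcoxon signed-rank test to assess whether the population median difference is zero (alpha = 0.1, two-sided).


Step 1: Drop any zero differences (none here) and take |d_i|.
|d| = [4, 7, 3, 5, 1, 4, 8]
Step 2: Midrank |d_i| (ties get averaged ranks).
ranks: |4|->3.5, |7|->6, |3|->2, |5|->5, |1|->1, |4|->3.5, |8|->7
Step 3: Attach original signs; sum ranks with positive sign and with negative sign.
W+ = 3.5 + 6 + 2 + 1 + 3.5 = 16
W- = 5 + 7 = 12
(Check: W+ + W- = 28 should equal n(n+1)/2 = 28.)
Step 4: Test statistic W = min(W+, W-) = 12.
Step 5: Ties in |d|, so use the tie-corrected normal approximation.
        E[W] = n(n+1)/4 = 7*8/4 = 14.
        Tie groups: |d|=4 (t=2); sum(t^3 - t) = 6.
        Var[W] = n(n+1)(2n+1)/24 - sum(t^3-t)/48 = 840/24 - 6/48 = 34.875.
        z = (W - E[W]) / sqrt(Var[W]) = (12 - 14) / 5.9055 = -0.3387.
        Two-sided p = 2*Phi(z) = 0.734861.
Step 6: alpha = 0.1. fail to reject H0.

W+ = 16, W- = 12, W = min = 12, p = 0.734861, fail to reject H0.


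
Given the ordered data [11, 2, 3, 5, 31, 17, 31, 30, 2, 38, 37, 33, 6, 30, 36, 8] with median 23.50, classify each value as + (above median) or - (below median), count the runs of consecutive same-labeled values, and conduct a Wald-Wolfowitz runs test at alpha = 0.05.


Step 1: Compute median = 23.50; label A = above, B = below.
Labels in order: BBBBABAABAAABAAB  (n_A = 8, n_B = 8)
Step 2: Count runs R = 9.
Step 3: Under H0 (random ordering), E[R] = 2*n_A*n_B/(n_A+n_B) + 1 = 2*8*8/16 + 1 = 9.0000.
        Var[R] = 2*n_A*n_B*(2*n_A*n_B - n_A - n_B) / ((n_A+n_B)^2 * (n_A+n_B-1)) = 14336/3840 = 3.7333.
        SD[R] = 1.9322.
Step 4: R = E[R], so z = 0 with no continuity correction.
Step 5: Two-sided p-value via normal approximation = 2*(1 - Phi(|z|)) = 1.000000.
Step 6: alpha = 0.05. fail to reject H0.

R = 9, z = 0.0000, p = 1.000000, fail to reject H0.


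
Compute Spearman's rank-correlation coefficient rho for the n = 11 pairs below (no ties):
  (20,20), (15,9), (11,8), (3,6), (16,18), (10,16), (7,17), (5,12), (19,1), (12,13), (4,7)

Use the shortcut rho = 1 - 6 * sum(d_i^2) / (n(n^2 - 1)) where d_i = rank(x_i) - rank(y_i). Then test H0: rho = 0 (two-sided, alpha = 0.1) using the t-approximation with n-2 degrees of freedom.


Step 1: Rank x and y separately (midranks; no ties here).
rank(x): 20->11, 15->8, 11->6, 3->1, 16->9, 10->5, 7->4, 5->3, 19->10, 12->7, 4->2
rank(y): 20->11, 9->5, 8->4, 6->2, 18->10, 16->8, 17->9, 12->6, 1->1, 13->7, 7->3
Step 2: d_i = R_x(i) - R_y(i); compute d_i^2.
  (11-11)^2=0, (8-5)^2=9, (6-4)^2=4, (1-2)^2=1, (9-10)^2=1, (5-8)^2=9, (4-9)^2=25, (3-6)^2=9, (10-1)^2=81, (7-7)^2=0, (2-3)^2=1
sum(d^2) = 140.
Step 3: rho = 1 - 6*140 / (11*(11^2 - 1)) = 1 - 840/1320 = 0.363636.
Step 4: Under H0, t = rho * sqrt((n-2)/(1-rho^2)) = 1.1711 ~ t(9).
Step 5: Two-sided p-value from the t-distribution with 9 df = 0.271638.
Step 6: alpha = 0.1. fail to reject H0.

rho = 0.3636, p = 0.271638, fail to reject H0 at alpha = 0.1.


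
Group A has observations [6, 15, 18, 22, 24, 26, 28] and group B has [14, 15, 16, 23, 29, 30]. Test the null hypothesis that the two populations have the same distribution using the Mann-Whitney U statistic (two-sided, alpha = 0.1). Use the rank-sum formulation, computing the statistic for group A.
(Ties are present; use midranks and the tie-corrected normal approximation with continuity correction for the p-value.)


Step 1: Combine and sort all 13 observations; assign midranks.
sorted (value, group): (6,X), (14,Y), (15,X), (15,Y), (16,Y), (18,X), (22,X), (23,Y), (24,X), (26,X), (28,X), (29,Y), (30,Y)
ranks: 6->1, 14->2, 15->3.5, 15->3.5, 16->5, 18->6, 22->7, 23->8, 24->9, 26->10, 28->11, 29->12, 30->13
Step 2: Rank sum for X: R1 = 1 + 3.5 + 6 + 7 + 9 + 10 + 11 = 47.5.
Step 3: U_X = R1 - n1(n1+1)/2 = 47.5 - 7*8/2 = 47.5 - 28 = 19.5.
       U_Y = n1*n2 - U_X = 42 - 19.5 = 22.5.
Step 4: Ties are present, so use the tie-corrected normal approximation (with continuity correction) for the p-value.
Step 5: p-value = 0.886248; compare to alpha = 0.1. fail to reject H0.

U_X = 19.5, p = 0.886248, fail to reject H0 at alpha = 0.1.


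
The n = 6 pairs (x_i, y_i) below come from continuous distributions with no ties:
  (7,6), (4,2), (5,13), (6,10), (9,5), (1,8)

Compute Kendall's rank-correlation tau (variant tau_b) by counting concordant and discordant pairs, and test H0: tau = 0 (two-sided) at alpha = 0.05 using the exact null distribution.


Step 1: Enumerate the 15 unordered pairs (i,j) with i<j and classify each by sign(x_j-x_i) * sign(y_j-y_i).
  (1,2):dx=-3,dy=-4->C; (1,3):dx=-2,dy=+7->D; (1,4):dx=-1,dy=+4->D; (1,5):dx=+2,dy=-1->D
  (1,6):dx=-6,dy=+2->D; (2,3):dx=+1,dy=+11->C; (2,4):dx=+2,dy=+8->C; (2,5):dx=+5,dy=+3->C
  (2,6):dx=-3,dy=+6->D; (3,4):dx=+1,dy=-3->D; (3,5):dx=+4,dy=-8->D; (3,6):dx=-4,dy=-5->C
  (4,5):dx=+3,dy=-5->D; (4,6):dx=-5,dy=-2->C; (5,6):dx=-8,dy=+3->D
Step 2: C = 6, D = 9, total pairs = 15.
Step 3: tau = (C - D)/(n(n-1)/2) = (6 - 9)/15 = -0.200000.
Step 4: Exact two-sided p-value (enumerate n! = 720 permutations of y under H0): p = 0.719444.
Step 5: alpha = 0.05. fail to reject H0.

tau_b = -0.2000 (C=6, D=9), p = 0.719444, fail to reject H0.


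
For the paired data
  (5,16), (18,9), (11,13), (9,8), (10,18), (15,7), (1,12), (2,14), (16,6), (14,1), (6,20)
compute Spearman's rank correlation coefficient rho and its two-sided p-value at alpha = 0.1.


Step 1: Rank x and y separately (midranks; no ties here).
rank(x): 5->3, 18->11, 11->7, 9->5, 10->6, 15->9, 1->1, 2->2, 16->10, 14->8, 6->4
rank(y): 16->9, 9->5, 13->7, 8->4, 18->10, 7->3, 12->6, 14->8, 6->2, 1->1, 20->11
Step 2: d_i = R_x(i) - R_y(i); compute d_i^2.
  (3-9)^2=36, (11-5)^2=36, (7-7)^2=0, (5-4)^2=1, (6-10)^2=16, (9-3)^2=36, (1-6)^2=25, (2-8)^2=36, (10-2)^2=64, (8-1)^2=49, (4-11)^2=49
sum(d^2) = 348.
Step 3: rho = 1 - 6*348 / (11*(11^2 - 1)) = 1 - 2088/1320 = -0.581818.
Step 4: Under H0, t = rho * sqrt((n-2)/(1-rho^2)) = -2.1461 ~ t(9).
Step 5: Two-sided p-value from the t-distribution with 9 df = 0.060420.
Step 6: alpha = 0.1. reject H0.

rho = -0.5818, p = 0.060420, reject H0 at alpha = 0.1.


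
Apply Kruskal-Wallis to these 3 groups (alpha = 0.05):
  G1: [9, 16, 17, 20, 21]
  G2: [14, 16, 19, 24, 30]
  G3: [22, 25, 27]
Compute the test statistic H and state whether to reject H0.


Step 1: Combine all N = 13 observations and assign midranks.
sorted (value, group, rank): (9,G1,1), (14,G2,2), (16,G1,3.5), (16,G2,3.5), (17,G1,5), (19,G2,6), (20,G1,7), (21,G1,8), (22,G3,9), (24,G2,10), (25,G3,11), (27,G3,12), (30,G2,13)
Step 2: Sum ranks within each group.
R_1 = 24.5 (n_1 = 5)
R_2 = 34.5 (n_2 = 5)
R_3 = 32 (n_3 = 3)
Step 3: H = 12/(N(N+1)) * sum(R_i^2/n_i) - 3(N+1)
     = 12/(13*14) * (24.5^2/5 + 34.5^2/5 + 32^2/3) - 3*14
     = 0.065934 * 699.433 - 42
     = 4.116484.
Step 4: Ties present; correction factor C = 1 - 6/(13^3 - 13) = 0.997253. Corrected H = 4.116484 / 0.997253 = 4.127824.
Step 5: Under H0, H ~ chi^2(2); p-value = 0.126956.
Step 6: alpha = 0.05. fail to reject H0.

H = 4.1278, df = 2, p = 0.126956, fail to reject H0.


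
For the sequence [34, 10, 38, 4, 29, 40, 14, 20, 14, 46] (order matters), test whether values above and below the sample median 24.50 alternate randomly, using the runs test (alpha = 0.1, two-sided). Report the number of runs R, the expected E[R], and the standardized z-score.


Step 1: Compute median = 24.50; label A = above, B = below.
Labels in order: ABABAABBBA  (n_A = 5, n_B = 5)
Step 2: Count runs R = 7.
Step 3: Under H0 (random ordering), E[R] = 2*n_A*n_B/(n_A+n_B) + 1 = 2*5*5/10 + 1 = 6.0000.
        Var[R] = 2*n_A*n_B*(2*n_A*n_B - n_A - n_B) / ((n_A+n_B)^2 * (n_A+n_B-1)) = 2000/900 = 2.2222.
        SD[R] = 1.4907.
Step 4: Continuity-corrected z = (R - 0.5 - E[R]) / SD[R] = (7 - 0.5 - 6.0000) / 1.4907 = 0.3354.
Step 5: Two-sided p-value via normal approximation = 2*(1 - Phi(|z|)) = 0.737316.
Step 6: alpha = 0.1. fail to reject H0.

R = 7, z = 0.3354, p = 0.737316, fail to reject H0.


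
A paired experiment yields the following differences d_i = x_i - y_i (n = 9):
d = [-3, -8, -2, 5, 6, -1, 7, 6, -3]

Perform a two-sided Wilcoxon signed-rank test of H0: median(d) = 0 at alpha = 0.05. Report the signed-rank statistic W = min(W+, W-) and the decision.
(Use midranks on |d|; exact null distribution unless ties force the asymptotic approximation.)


Step 1: Drop any zero differences (none here) and take |d_i|.
|d| = [3, 8, 2, 5, 6, 1, 7, 6, 3]
Step 2: Midrank |d_i| (ties get averaged ranks).
ranks: |3|->3.5, |8|->9, |2|->2, |5|->5, |6|->6.5, |1|->1, |7|->8, |6|->6.5, |3|->3.5
Step 3: Attach original signs; sum ranks with positive sign and with negative sign.
W+ = 5 + 6.5 + 8 + 6.5 = 26
W- = 3.5 + 9 + 2 + 1 + 3.5 = 19
(Check: W+ + W- = 45 should equal n(n+1)/2 = 45.)
Step 4: Test statistic W = min(W+, W-) = 19.
Step 5: Ties in |d|, so use the tie-corrected normal approximation.
        E[W] = n(n+1)/4 = 9*10/4 = 22.5.
        Tie groups: |d|=3 (t=2), |d|=6 (t=2); sum(t^3 - t) = 12.
        Var[W] = n(n+1)(2n+1)/24 - sum(t^3-t)/48 = 1710/24 - 12/48 = 71.
        z = (W - E[W]) / sqrt(Var[W]) = (19 - 22.5) / 8.4261 = -0.4154.
        Two-sided p = 2*Phi(z) = 0.677868.
Step 6: alpha = 0.05. fail to reject H0.

W+ = 26, W- = 19, W = min = 19, p = 0.677868, fail to reject H0.


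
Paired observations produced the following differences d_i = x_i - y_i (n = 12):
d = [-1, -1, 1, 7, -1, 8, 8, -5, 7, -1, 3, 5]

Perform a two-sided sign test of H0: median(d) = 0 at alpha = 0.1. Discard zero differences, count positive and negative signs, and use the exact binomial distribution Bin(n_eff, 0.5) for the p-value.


Step 1: Discard zero differences. Original n = 12; n_eff = number of nonzero differences = 12.
Nonzero differences (with sign): -1, -1, +1, +7, -1, +8, +8, -5, +7, -1, +3, +5
Step 2: Count signs: positive = 7, negative = 5.
Step 3: Under H0: P(positive) = 0.5, so the number of positives S ~ Bin(12, 0.5).
Step 4: Two-sided exact p-value = sum of Bin(12,0.5) probabilities at or below the observed probability = 0.774414.
Step 5: alpha = 0.1. fail to reject H0.

n_eff = 12, pos = 7, neg = 5, p = 0.774414, fail to reject H0.


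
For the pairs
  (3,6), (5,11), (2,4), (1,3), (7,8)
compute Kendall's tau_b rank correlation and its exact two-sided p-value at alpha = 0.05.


Step 1: Enumerate the 10 unordered pairs (i,j) with i<j and classify each by sign(x_j-x_i) * sign(y_j-y_i).
  (1,2):dx=+2,dy=+5->C; (1,3):dx=-1,dy=-2->C; (1,4):dx=-2,dy=-3->C; (1,5):dx=+4,dy=+2->C
  (2,3):dx=-3,dy=-7->C; (2,4):dx=-4,dy=-8->C; (2,5):dx=+2,dy=-3->D; (3,4):dx=-1,dy=-1->C
  (3,5):dx=+5,dy=+4->C; (4,5):dx=+6,dy=+5->C
Step 2: C = 9, D = 1, total pairs = 10.
Step 3: tau = (C - D)/(n(n-1)/2) = (9 - 1)/10 = 0.800000.
Step 4: Exact two-sided p-value (enumerate n! = 120 permutations of y under H0): p = 0.083333.
Step 5: alpha = 0.05. fail to reject H0.

tau_b = 0.8000 (C=9, D=1), p = 0.083333, fail to reject H0.


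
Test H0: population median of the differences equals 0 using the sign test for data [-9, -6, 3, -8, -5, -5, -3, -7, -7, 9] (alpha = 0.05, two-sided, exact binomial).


Step 1: Discard zero differences. Original n = 10; n_eff = number of nonzero differences = 10.
Nonzero differences (with sign): -9, -6, +3, -8, -5, -5, -3, -7, -7, +9
Step 2: Count signs: positive = 2, negative = 8.
Step 3: Under H0: P(positive) = 0.5, so the number of positives S ~ Bin(10, 0.5).
Step 4: Two-sided exact p-value = sum of Bin(10,0.5) probabilities at or below the observed probability = 0.109375.
Step 5: alpha = 0.05. fail to reject H0.

n_eff = 10, pos = 2, neg = 8, p = 0.109375, fail to reject H0.


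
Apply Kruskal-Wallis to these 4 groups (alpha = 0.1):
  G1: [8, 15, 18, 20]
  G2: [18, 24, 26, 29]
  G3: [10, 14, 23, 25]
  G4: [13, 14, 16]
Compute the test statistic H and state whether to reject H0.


Step 1: Combine all N = 15 observations and assign midranks.
sorted (value, group, rank): (8,G1,1), (10,G3,2), (13,G4,3), (14,G3,4.5), (14,G4,4.5), (15,G1,6), (16,G4,7), (18,G1,8.5), (18,G2,8.5), (20,G1,10), (23,G3,11), (24,G2,12), (25,G3,13), (26,G2,14), (29,G2,15)
Step 2: Sum ranks within each group.
R_1 = 25.5 (n_1 = 4)
R_2 = 49.5 (n_2 = 4)
R_3 = 30.5 (n_3 = 4)
R_4 = 14.5 (n_4 = 3)
Step 3: H = 12/(N(N+1)) * sum(R_i^2/n_i) - 3(N+1)
     = 12/(15*16) * (25.5^2/4 + 49.5^2/4 + 30.5^2/4 + 14.5^2/3) - 3*16
     = 0.050000 * 1077.77 - 48
     = 5.888542.
Step 4: Ties present; correction factor C = 1 - 12/(15^3 - 15) = 0.996429. Corrected H = 5.888542 / 0.996429 = 5.909648.
Step 5: Under H0, H ~ chi^2(3); p-value = 0.116090.
Step 6: alpha = 0.1. fail to reject H0.

H = 5.9096, df = 3, p = 0.116090, fail to reject H0.


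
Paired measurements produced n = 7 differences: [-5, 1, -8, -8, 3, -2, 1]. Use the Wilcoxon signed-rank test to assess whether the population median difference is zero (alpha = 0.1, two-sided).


Step 1: Drop any zero differences (none here) and take |d_i|.
|d| = [5, 1, 8, 8, 3, 2, 1]
Step 2: Midrank |d_i| (ties get averaged ranks).
ranks: |5|->5, |1|->1.5, |8|->6.5, |8|->6.5, |3|->4, |2|->3, |1|->1.5
Step 3: Attach original signs; sum ranks with positive sign and with negative sign.
W+ = 1.5 + 4 + 1.5 = 7
W- = 5 + 6.5 + 6.5 + 3 = 21
(Check: W+ + W- = 28 should equal n(n+1)/2 = 28.)
Step 4: Test statistic W = min(W+, W-) = 7.
Step 5: Ties in |d|, so use the tie-corrected normal approximation.
        E[W] = n(n+1)/4 = 7*8/4 = 14.
        Tie groups: |d|=1 (t=2), |d|=8 (t=2); sum(t^3 - t) = 12.
        Var[W] = n(n+1)(2n+1)/24 - sum(t^3-t)/48 = 840/24 - 12/48 = 34.75.
        z = (W - E[W]) / sqrt(Var[W]) = (7 - 14) / 5.8949 = -1.1875.
        Two-sided p = 2*Phi(z) = 0.235044.
Step 6: alpha = 0.1. fail to reject H0.

W+ = 7, W- = 21, W = min = 7, p = 0.235044, fail to reject H0.


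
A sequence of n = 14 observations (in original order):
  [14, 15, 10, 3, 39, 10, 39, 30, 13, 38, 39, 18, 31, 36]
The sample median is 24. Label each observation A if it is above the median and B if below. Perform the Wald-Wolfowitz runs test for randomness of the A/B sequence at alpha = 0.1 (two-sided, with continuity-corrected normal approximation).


Step 1: Compute median = 24; label A = above, B = below.
Labels in order: BBBBABAABAABAA  (n_A = 7, n_B = 7)
Step 2: Count runs R = 8.
Step 3: Under H0 (random ordering), E[R] = 2*n_A*n_B/(n_A+n_B) + 1 = 2*7*7/14 + 1 = 8.0000.
        Var[R] = 2*n_A*n_B*(2*n_A*n_B - n_A - n_B) / ((n_A+n_B)^2 * (n_A+n_B-1)) = 8232/2548 = 3.2308.
        SD[R] = 1.7974.
Step 4: R = E[R], so z = 0 with no continuity correction.
Step 5: Two-sided p-value via normal approximation = 2*(1 - Phi(|z|)) = 1.000000.
Step 6: alpha = 0.1. fail to reject H0.

R = 8, z = 0.0000, p = 1.000000, fail to reject H0.


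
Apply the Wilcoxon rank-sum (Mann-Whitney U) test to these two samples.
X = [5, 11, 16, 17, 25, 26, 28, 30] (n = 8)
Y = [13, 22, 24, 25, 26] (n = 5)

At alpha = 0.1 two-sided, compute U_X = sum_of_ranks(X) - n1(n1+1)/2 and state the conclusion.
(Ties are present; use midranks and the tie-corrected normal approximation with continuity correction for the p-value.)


Step 1: Combine and sort all 13 observations; assign midranks.
sorted (value, group): (5,X), (11,X), (13,Y), (16,X), (17,X), (22,Y), (24,Y), (25,X), (25,Y), (26,X), (26,Y), (28,X), (30,X)
ranks: 5->1, 11->2, 13->3, 16->4, 17->5, 22->6, 24->7, 25->8.5, 25->8.5, 26->10.5, 26->10.5, 28->12, 30->13
Step 2: Rank sum for X: R1 = 1 + 2 + 4 + 5 + 8.5 + 10.5 + 12 + 13 = 56.
Step 3: U_X = R1 - n1(n1+1)/2 = 56 - 8*9/2 = 56 - 36 = 20.
       U_Y = n1*n2 - U_X = 40 - 20 = 20.
Step 4: Ties are present, so use the tie-corrected normal approximation (with continuity correction) for the p-value.
Step 5: p-value = 1.000000; compare to alpha = 0.1. fail to reject H0.

U_X = 20, p = 1.000000, fail to reject H0 at alpha = 0.1.


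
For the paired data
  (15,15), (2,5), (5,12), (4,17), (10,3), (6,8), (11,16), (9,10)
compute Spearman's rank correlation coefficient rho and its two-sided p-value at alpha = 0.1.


Step 1: Rank x and y separately (midranks; no ties here).
rank(x): 15->8, 2->1, 5->3, 4->2, 10->6, 6->4, 11->7, 9->5
rank(y): 15->6, 5->2, 12->5, 17->8, 3->1, 8->3, 16->7, 10->4
Step 2: d_i = R_x(i) - R_y(i); compute d_i^2.
  (8-6)^2=4, (1-2)^2=1, (3-5)^2=4, (2-8)^2=36, (6-1)^2=25, (4-3)^2=1, (7-7)^2=0, (5-4)^2=1
sum(d^2) = 72.
Step 3: rho = 1 - 6*72 / (8*(8^2 - 1)) = 1 - 432/504 = 0.142857.
Step 4: Under H0, t = rho * sqrt((n-2)/(1-rho^2)) = 0.3536 ~ t(6).
Step 5: Two-sided p-value from the t-distribution with 6 df = 0.735765.
Step 6: alpha = 0.1. fail to reject H0.

rho = 0.1429, p = 0.735765, fail to reject H0 at alpha = 0.1.


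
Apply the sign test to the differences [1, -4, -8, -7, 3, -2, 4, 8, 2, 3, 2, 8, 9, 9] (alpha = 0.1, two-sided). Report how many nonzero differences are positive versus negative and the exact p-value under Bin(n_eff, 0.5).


Step 1: Discard zero differences. Original n = 14; n_eff = number of nonzero differences = 14.
Nonzero differences (with sign): +1, -4, -8, -7, +3, -2, +4, +8, +2, +3, +2, +8, +9, +9
Step 2: Count signs: positive = 10, negative = 4.
Step 3: Under H0: P(positive) = 0.5, so the number of positives S ~ Bin(14, 0.5).
Step 4: Two-sided exact p-value = sum of Bin(14,0.5) probabilities at or below the observed probability = 0.179565.
Step 5: alpha = 0.1. fail to reject H0.

n_eff = 14, pos = 10, neg = 4, p = 0.179565, fail to reject H0.


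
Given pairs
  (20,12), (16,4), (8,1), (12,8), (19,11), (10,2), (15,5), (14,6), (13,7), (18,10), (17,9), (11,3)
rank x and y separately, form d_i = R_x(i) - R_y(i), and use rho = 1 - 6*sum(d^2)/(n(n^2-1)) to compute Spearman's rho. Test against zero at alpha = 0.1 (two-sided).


Step 1: Rank x and y separately (midranks; no ties here).
rank(x): 20->12, 16->8, 8->1, 12->4, 19->11, 10->2, 15->7, 14->6, 13->5, 18->10, 17->9, 11->3
rank(y): 12->12, 4->4, 1->1, 8->8, 11->11, 2->2, 5->5, 6->6, 7->7, 10->10, 9->9, 3->3
Step 2: d_i = R_x(i) - R_y(i); compute d_i^2.
  (12-12)^2=0, (8-4)^2=16, (1-1)^2=0, (4-8)^2=16, (11-11)^2=0, (2-2)^2=0, (7-5)^2=4, (6-6)^2=0, (5-7)^2=4, (10-10)^2=0, (9-9)^2=0, (3-3)^2=0
sum(d^2) = 40.
Step 3: rho = 1 - 6*40 / (12*(12^2 - 1)) = 1 - 240/1716 = 0.860140.
Step 4: Under H0, t = rho * sqrt((n-2)/(1-rho^2)) = 5.3327 ~ t(10).
Step 5: Two-sided p-value from the t-distribution with 10 df = 0.000332.
Step 6: alpha = 0.1. reject H0.

rho = 0.8601, p = 0.000332, reject H0 at alpha = 0.1.


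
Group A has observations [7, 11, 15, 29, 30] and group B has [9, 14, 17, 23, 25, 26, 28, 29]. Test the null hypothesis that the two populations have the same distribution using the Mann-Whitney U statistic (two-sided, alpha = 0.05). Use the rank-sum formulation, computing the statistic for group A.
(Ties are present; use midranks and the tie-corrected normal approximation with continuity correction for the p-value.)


Step 1: Combine and sort all 13 observations; assign midranks.
sorted (value, group): (7,X), (9,Y), (11,X), (14,Y), (15,X), (17,Y), (23,Y), (25,Y), (26,Y), (28,Y), (29,X), (29,Y), (30,X)
ranks: 7->1, 9->2, 11->3, 14->4, 15->5, 17->6, 23->7, 25->8, 26->9, 28->10, 29->11.5, 29->11.5, 30->13
Step 2: Rank sum for X: R1 = 1 + 3 + 5 + 11.5 + 13 = 33.5.
Step 3: U_X = R1 - n1(n1+1)/2 = 33.5 - 5*6/2 = 33.5 - 15 = 18.5.
       U_Y = n1*n2 - U_X = 40 - 18.5 = 21.5.
Step 4: Ties are present, so use the tie-corrected normal approximation (with continuity correction) for the p-value.
Step 5: p-value = 0.883458; compare to alpha = 0.05. fail to reject H0.

U_X = 18.5, p = 0.883458, fail to reject H0 at alpha = 0.05.


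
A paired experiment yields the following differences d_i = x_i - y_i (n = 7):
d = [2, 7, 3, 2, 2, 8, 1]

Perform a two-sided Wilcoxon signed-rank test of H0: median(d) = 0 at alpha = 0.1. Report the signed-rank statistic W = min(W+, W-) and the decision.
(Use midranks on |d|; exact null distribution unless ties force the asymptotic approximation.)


Step 1: Drop any zero differences (none here) and take |d_i|.
|d| = [2, 7, 3, 2, 2, 8, 1]
Step 2: Midrank |d_i| (ties get averaged ranks).
ranks: |2|->3, |7|->6, |3|->5, |2|->3, |2|->3, |8|->7, |1|->1
Step 3: Attach original signs; sum ranks with positive sign and with negative sign.
W+ = 3 + 6 + 5 + 3 + 3 + 7 + 1 = 28
W- = 0 = 0
(Check: W+ + W- = 28 should equal n(n+1)/2 = 28.)
Step 4: Test statistic W = min(W+, W-) = 0.
Step 5: Ties in |d|, so use the tie-corrected normal approximation.
        E[W] = n(n+1)/4 = 7*8/4 = 14.
        Tie groups: |d|=2 (t=3); sum(t^3 - t) = 24.
        Var[W] = n(n+1)(2n+1)/24 - sum(t^3-t)/48 = 840/24 - 24/48 = 34.5.
        z = (W - E[W]) / sqrt(Var[W]) = (0 - 14) / 5.8737 = -2.3835.
        Two-sided p = 2*Phi(z) = 0.017148.
Step 6: alpha = 0.1. reject H0.

W+ = 28, W- = 0, W = min = 0, p = 0.017148, reject H0.


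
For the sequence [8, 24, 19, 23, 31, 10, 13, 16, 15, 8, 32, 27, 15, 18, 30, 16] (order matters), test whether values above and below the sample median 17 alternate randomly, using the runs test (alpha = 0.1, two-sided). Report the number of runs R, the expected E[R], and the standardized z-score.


Step 1: Compute median = 17; label A = above, B = below.
Labels in order: BAAAABBBBBAABAAB  (n_A = 8, n_B = 8)
Step 2: Count runs R = 7.
Step 3: Under H0 (random ordering), E[R] = 2*n_A*n_B/(n_A+n_B) + 1 = 2*8*8/16 + 1 = 9.0000.
        Var[R] = 2*n_A*n_B*(2*n_A*n_B - n_A - n_B) / ((n_A+n_B)^2 * (n_A+n_B-1)) = 14336/3840 = 3.7333.
        SD[R] = 1.9322.
Step 4: Continuity-corrected z = (R + 0.5 - E[R]) / SD[R] = (7 + 0.5 - 9.0000) / 1.9322 = -0.7763.
Step 5: Two-sided p-value via normal approximation = 2*(1 - Phi(|z|)) = 0.437558.
Step 6: alpha = 0.1. fail to reject H0.

R = 7, z = -0.7763, p = 0.437558, fail to reject H0.


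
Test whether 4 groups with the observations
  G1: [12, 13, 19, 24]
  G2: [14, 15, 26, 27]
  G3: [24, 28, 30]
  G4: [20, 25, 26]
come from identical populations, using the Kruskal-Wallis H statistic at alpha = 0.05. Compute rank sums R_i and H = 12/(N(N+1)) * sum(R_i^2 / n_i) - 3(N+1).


Step 1: Combine all N = 14 observations and assign midranks.
sorted (value, group, rank): (12,G1,1), (13,G1,2), (14,G2,3), (15,G2,4), (19,G1,5), (20,G4,6), (24,G1,7.5), (24,G3,7.5), (25,G4,9), (26,G2,10.5), (26,G4,10.5), (27,G2,12), (28,G3,13), (30,G3,14)
Step 2: Sum ranks within each group.
R_1 = 15.5 (n_1 = 4)
R_2 = 29.5 (n_2 = 4)
R_3 = 34.5 (n_3 = 3)
R_4 = 25.5 (n_4 = 3)
Step 3: H = 12/(N(N+1)) * sum(R_i^2/n_i) - 3(N+1)
     = 12/(14*15) * (15.5^2/4 + 29.5^2/4 + 34.5^2/3 + 25.5^2/3) - 3*15
     = 0.057143 * 891.125 - 45
     = 5.921429.
Step 4: Ties present; correction factor C = 1 - 12/(14^3 - 14) = 0.995604. Corrected H = 5.921429 / 0.995604 = 5.947572.
Step 5: Under H0, H ~ chi^2(3); p-value = 0.114189.
Step 6: alpha = 0.05. fail to reject H0.

H = 5.9476, df = 3, p = 0.114189, fail to reject H0.


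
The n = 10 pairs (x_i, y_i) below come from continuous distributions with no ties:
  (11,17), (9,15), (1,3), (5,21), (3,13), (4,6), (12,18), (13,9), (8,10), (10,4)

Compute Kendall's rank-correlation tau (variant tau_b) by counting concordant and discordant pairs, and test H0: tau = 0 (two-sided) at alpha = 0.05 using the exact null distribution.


Step 1: Enumerate the 45 unordered pairs (i,j) with i<j and classify each by sign(x_j-x_i) * sign(y_j-y_i).
  (1,2):dx=-2,dy=-2->C; (1,3):dx=-10,dy=-14->C; (1,4):dx=-6,dy=+4->D; (1,5):dx=-8,dy=-4->C
  (1,6):dx=-7,dy=-11->C; (1,7):dx=+1,dy=+1->C; (1,8):dx=+2,dy=-8->D; (1,9):dx=-3,dy=-7->C
  (1,10):dx=-1,dy=-13->C; (2,3):dx=-8,dy=-12->C; (2,4):dx=-4,dy=+6->D; (2,5):dx=-6,dy=-2->C
  (2,6):dx=-5,dy=-9->C; (2,7):dx=+3,dy=+3->C; (2,8):dx=+4,dy=-6->D; (2,9):dx=-1,dy=-5->C
  (2,10):dx=+1,dy=-11->D; (3,4):dx=+4,dy=+18->C; (3,5):dx=+2,dy=+10->C; (3,6):dx=+3,dy=+3->C
  (3,7):dx=+11,dy=+15->C; (3,8):dx=+12,dy=+6->C; (3,9):dx=+7,dy=+7->C; (3,10):dx=+9,dy=+1->C
  (4,5):dx=-2,dy=-8->C; (4,6):dx=-1,dy=-15->C; (4,7):dx=+7,dy=-3->D; (4,8):dx=+8,dy=-12->D
  (4,9):dx=+3,dy=-11->D; (4,10):dx=+5,dy=-17->D; (5,6):dx=+1,dy=-7->D; (5,7):dx=+9,dy=+5->C
  (5,8):dx=+10,dy=-4->D; (5,9):dx=+5,dy=-3->D; (5,10):dx=+7,dy=-9->D; (6,7):dx=+8,dy=+12->C
  (6,8):dx=+9,dy=+3->C; (6,9):dx=+4,dy=+4->C; (6,10):dx=+6,dy=-2->D; (7,8):dx=+1,dy=-9->D
  (7,9):dx=-4,dy=-8->C; (7,10):dx=-2,dy=-14->C; (8,9):dx=-5,dy=+1->D; (8,10):dx=-3,dy=-5->C
  (9,10):dx=+2,dy=-6->D
Step 2: C = 28, D = 17, total pairs = 45.
Step 3: tau = (C - D)/(n(n-1)/2) = (28 - 17)/45 = 0.244444.
Step 4: Exact two-sided p-value (enumerate n! = 3628800 permutations of y under H0): p = 0.380720.
Step 5: alpha = 0.05. fail to reject H0.

tau_b = 0.2444 (C=28, D=17), p = 0.380720, fail to reject H0.


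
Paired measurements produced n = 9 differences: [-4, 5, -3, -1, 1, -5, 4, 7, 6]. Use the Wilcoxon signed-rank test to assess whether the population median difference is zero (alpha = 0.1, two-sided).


Step 1: Drop any zero differences (none here) and take |d_i|.
|d| = [4, 5, 3, 1, 1, 5, 4, 7, 6]
Step 2: Midrank |d_i| (ties get averaged ranks).
ranks: |4|->4.5, |5|->6.5, |3|->3, |1|->1.5, |1|->1.5, |5|->6.5, |4|->4.5, |7|->9, |6|->8
Step 3: Attach original signs; sum ranks with positive sign and with negative sign.
W+ = 6.5 + 1.5 + 4.5 + 9 + 8 = 29.5
W- = 4.5 + 3 + 1.5 + 6.5 = 15.5
(Check: W+ + W- = 45 should equal n(n+1)/2 = 45.)
Step 4: Test statistic W = min(W+, W-) = 15.5.
Step 5: Ties in |d|, so use the tie-corrected normal approximation.
        E[W] = n(n+1)/4 = 9*10/4 = 22.5.
        Tie groups: |d|=1 (t=2), |d|=4 (t=2), |d|=5 (t=2); sum(t^3 - t) = 18.
        Var[W] = n(n+1)(2n+1)/24 - sum(t^3-t)/48 = 1710/24 - 18/48 = 70.875.
        z = (W - E[W]) / sqrt(Var[W]) = (15.5 - 22.5) / 8.4187 = -0.8315.
        Two-sided p = 2*Phi(z) = 0.405703.
Step 6: alpha = 0.1. fail to reject H0.

W+ = 29.5, W- = 15.5, W = min = 15.5, p = 0.405703, fail to reject H0.


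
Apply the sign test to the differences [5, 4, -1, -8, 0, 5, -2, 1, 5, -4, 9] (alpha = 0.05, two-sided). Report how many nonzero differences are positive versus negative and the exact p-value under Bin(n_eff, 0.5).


Step 1: Discard zero differences. Original n = 11; n_eff = number of nonzero differences = 10.
Nonzero differences (with sign): +5, +4, -1, -8, +5, -2, +1, +5, -4, +9
Step 2: Count signs: positive = 6, negative = 4.
Step 3: Under H0: P(positive) = 0.5, so the number of positives S ~ Bin(10, 0.5).
Step 4: Two-sided exact p-value = sum of Bin(10,0.5) probabilities at or below the observed probability = 0.753906.
Step 5: alpha = 0.05. fail to reject H0.

n_eff = 10, pos = 6, neg = 4, p = 0.753906, fail to reject H0.


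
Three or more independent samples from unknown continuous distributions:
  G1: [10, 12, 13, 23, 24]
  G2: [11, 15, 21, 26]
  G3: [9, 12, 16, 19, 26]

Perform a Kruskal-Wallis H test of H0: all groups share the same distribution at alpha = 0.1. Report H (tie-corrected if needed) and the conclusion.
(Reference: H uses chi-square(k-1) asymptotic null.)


Step 1: Combine all N = 14 observations and assign midranks.
sorted (value, group, rank): (9,G3,1), (10,G1,2), (11,G2,3), (12,G1,4.5), (12,G3,4.5), (13,G1,6), (15,G2,7), (16,G3,8), (19,G3,9), (21,G2,10), (23,G1,11), (24,G1,12), (26,G2,13.5), (26,G3,13.5)
Step 2: Sum ranks within each group.
R_1 = 35.5 (n_1 = 5)
R_2 = 33.5 (n_2 = 4)
R_3 = 36 (n_3 = 5)
Step 3: H = 12/(N(N+1)) * sum(R_i^2/n_i) - 3(N+1)
     = 12/(14*15) * (35.5^2/5 + 33.5^2/4 + 36^2/5) - 3*15
     = 0.057143 * 791.812 - 45
     = 0.246429.
Step 4: Ties present; correction factor C = 1 - 12/(14^3 - 14) = 0.995604. Corrected H = 0.246429 / 0.995604 = 0.247517.
Step 5: Under H0, H ~ chi^2(2); p-value = 0.883593.
Step 6: alpha = 0.1. fail to reject H0.

H = 0.2475, df = 2, p = 0.883593, fail to reject H0.


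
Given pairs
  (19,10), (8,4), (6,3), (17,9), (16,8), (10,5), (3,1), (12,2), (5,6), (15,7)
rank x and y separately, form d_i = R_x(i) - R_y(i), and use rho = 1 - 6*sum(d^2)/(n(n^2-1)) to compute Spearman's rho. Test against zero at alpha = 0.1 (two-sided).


Step 1: Rank x and y separately (midranks; no ties here).
rank(x): 19->10, 8->4, 6->3, 17->9, 16->8, 10->5, 3->1, 12->6, 5->2, 15->7
rank(y): 10->10, 4->4, 3->3, 9->9, 8->8, 5->5, 1->1, 2->2, 6->6, 7->7
Step 2: d_i = R_x(i) - R_y(i); compute d_i^2.
  (10-10)^2=0, (4-4)^2=0, (3-3)^2=0, (9-9)^2=0, (8-8)^2=0, (5-5)^2=0, (1-1)^2=0, (6-2)^2=16, (2-6)^2=16, (7-7)^2=0
sum(d^2) = 32.
Step 3: rho = 1 - 6*32 / (10*(10^2 - 1)) = 1 - 192/990 = 0.806061.
Step 4: Under H0, t = rho * sqrt((n-2)/(1-rho^2)) = 3.8522 ~ t(8).
Step 5: Two-sided p-value from the t-distribution with 8 df = 0.004862.
Step 6: alpha = 0.1. reject H0.

rho = 0.8061, p = 0.004862, reject H0 at alpha = 0.1.


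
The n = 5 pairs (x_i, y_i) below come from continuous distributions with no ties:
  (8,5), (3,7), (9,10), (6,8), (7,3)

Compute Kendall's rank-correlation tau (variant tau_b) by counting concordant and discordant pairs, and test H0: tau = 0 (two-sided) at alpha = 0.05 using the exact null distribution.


Step 1: Enumerate the 10 unordered pairs (i,j) with i<j and classify each by sign(x_j-x_i) * sign(y_j-y_i).
  (1,2):dx=-5,dy=+2->D; (1,3):dx=+1,dy=+5->C; (1,4):dx=-2,dy=+3->D; (1,5):dx=-1,dy=-2->C
  (2,3):dx=+6,dy=+3->C; (2,4):dx=+3,dy=+1->C; (2,5):dx=+4,dy=-4->D; (3,4):dx=-3,dy=-2->C
  (3,5):dx=-2,dy=-7->C; (4,5):dx=+1,dy=-5->D
Step 2: C = 6, D = 4, total pairs = 10.
Step 3: tau = (C - D)/(n(n-1)/2) = (6 - 4)/10 = 0.200000.
Step 4: Exact two-sided p-value (enumerate n! = 120 permutations of y under H0): p = 0.816667.
Step 5: alpha = 0.05. fail to reject H0.

tau_b = 0.2000 (C=6, D=4), p = 0.816667, fail to reject H0.


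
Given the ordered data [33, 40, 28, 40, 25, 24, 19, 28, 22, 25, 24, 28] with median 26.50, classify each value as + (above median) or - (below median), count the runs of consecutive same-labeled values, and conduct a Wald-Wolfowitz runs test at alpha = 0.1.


Step 1: Compute median = 26.50; label A = above, B = below.
Labels in order: AAAABBBABBBA  (n_A = 6, n_B = 6)
Step 2: Count runs R = 5.
Step 3: Under H0 (random ordering), E[R] = 2*n_A*n_B/(n_A+n_B) + 1 = 2*6*6/12 + 1 = 7.0000.
        Var[R] = 2*n_A*n_B*(2*n_A*n_B - n_A - n_B) / ((n_A+n_B)^2 * (n_A+n_B-1)) = 4320/1584 = 2.7273.
        SD[R] = 1.6514.
Step 4: Continuity-corrected z = (R + 0.5 - E[R]) / SD[R] = (5 + 0.5 - 7.0000) / 1.6514 = -0.9083.
Step 5: Two-sided p-value via normal approximation = 2*(1 - Phi(|z|)) = 0.363722.
Step 6: alpha = 0.1. fail to reject H0.

R = 5, z = -0.9083, p = 0.363722, fail to reject H0.
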